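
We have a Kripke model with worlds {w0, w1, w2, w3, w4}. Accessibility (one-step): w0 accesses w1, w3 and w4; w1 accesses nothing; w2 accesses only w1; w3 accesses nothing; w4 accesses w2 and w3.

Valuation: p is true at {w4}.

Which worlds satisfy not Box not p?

{w0}

w0: Box not p is F. ✓
w1: Box not p is T. ✗
w2: Box not p is T. ✗
w3: Box not p is T. ✗
w4: Box not p is T. ✗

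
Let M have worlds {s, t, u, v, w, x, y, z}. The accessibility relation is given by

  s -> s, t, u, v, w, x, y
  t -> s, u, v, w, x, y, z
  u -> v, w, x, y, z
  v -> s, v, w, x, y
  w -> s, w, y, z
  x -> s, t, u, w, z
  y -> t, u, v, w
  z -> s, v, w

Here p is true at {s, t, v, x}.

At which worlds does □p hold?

s: successors {s, t, u, v, w, x, y}; p there: s:T, t:T, u:F, v:T, w:F, x:T, y:F. ✗
t: successors {s, u, v, w, x, y, z}; p there: s:T, u:F, v:T, w:F, x:T, y:F, z:F. ✗
u: successors {v, w, x, y, z}; p there: v:T, w:F, x:T, y:F, z:F. ✗
v: successors {s, v, w, x, y}; p there: s:T, v:T, w:F, x:T, y:F. ✗
w: successors {s, w, y, z}; p there: s:T, w:F, y:F, z:F. ✗
x: successors {s, t, u, w, z}; p there: s:T, t:T, u:F, w:F, z:F. ✗
y: successors {t, u, v, w}; p there: t:T, u:F, v:T, w:F. ✗
z: successors {s, v, w}; p there: s:T, v:T, w:F. ✗

∅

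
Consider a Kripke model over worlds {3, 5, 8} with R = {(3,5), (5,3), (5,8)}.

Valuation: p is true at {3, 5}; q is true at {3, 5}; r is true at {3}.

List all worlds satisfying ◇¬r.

3: successors {5}; ¬r there: 5:T. ✓
5: successors {3, 8}; ¬r there: 3:F, 8:T. ✓
8: no successors, so ◇¬r fails. ✗

{3, 5}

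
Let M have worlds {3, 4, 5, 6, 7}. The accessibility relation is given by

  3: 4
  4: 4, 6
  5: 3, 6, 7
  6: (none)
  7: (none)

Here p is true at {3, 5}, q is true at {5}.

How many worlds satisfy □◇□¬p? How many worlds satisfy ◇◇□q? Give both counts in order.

3 and 2

For □◇□¬p:
3: successors {4}; ◇□¬p there: 4:T. ✓
4: successors {4, 6}; ◇□¬p there: 4:T, 6:F. ✗
5: successors {3, 6, 7}; ◇□¬p there: 3:T, 6:F, 7:F. ✗
6: no successors, so □◇□¬p holds vacuously. ✓
7: no successors, so □◇□¬p holds vacuously. ✓
— 3 worlds.
For ◇◇□q:
3: successors {4}; ◇□q there: 4:T. ✓
4: successors {4, 6}; ◇□q there: 4:T, 6:F. ✓
5: successors {3, 6, 7}; ◇□q there: 3:F, 6:F, 7:F. ✗
6: no successors, so ◇◇□q fails. ✗
7: no successors, so ◇◇□q fails. ✗
— 2 worlds.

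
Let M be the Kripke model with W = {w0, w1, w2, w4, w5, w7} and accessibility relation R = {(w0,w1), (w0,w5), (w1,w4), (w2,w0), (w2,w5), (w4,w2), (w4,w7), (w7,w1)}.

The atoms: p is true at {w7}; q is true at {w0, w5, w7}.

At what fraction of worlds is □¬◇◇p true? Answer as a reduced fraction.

2/3

w0: successors {w1, w5}; ¬◇◇p there: w1:F, w5:T. ✗
w1: successors {w4}; ¬◇◇p there: w4:T. ✓
w2: successors {w0, w5}; ¬◇◇p there: w0:T, w5:T. ✓
w4: successors {w2, w7}; ¬◇◇p there: w2:T, w7:T. ✓
w5: no successors, so □¬◇◇p holds vacuously. ✓
w7: successors {w1}; ¬◇◇p there: w1:F. ✗
That's 4 of 6 worlds, so 4/6 = 2/3.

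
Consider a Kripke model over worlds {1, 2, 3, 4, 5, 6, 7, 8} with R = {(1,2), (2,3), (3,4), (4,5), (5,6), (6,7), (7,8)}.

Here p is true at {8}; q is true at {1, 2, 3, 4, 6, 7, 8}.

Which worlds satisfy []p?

{7, 8}

1: successors {2}; p there: 2:F. ✗
2: successors {3}; p there: 3:F. ✗
3: successors {4}; p there: 4:F. ✗
4: successors {5}; p there: 5:F. ✗
5: successors {6}; p there: 6:F. ✗
6: successors {7}; p there: 7:F. ✗
7: successors {8}; p there: 8:T. ✓
8: no successors, so []p holds vacuously. ✓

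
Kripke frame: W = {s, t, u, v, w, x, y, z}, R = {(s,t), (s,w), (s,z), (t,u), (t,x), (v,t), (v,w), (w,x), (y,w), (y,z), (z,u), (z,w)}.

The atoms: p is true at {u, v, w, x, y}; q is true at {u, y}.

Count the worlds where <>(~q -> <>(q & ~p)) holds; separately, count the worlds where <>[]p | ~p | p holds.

For <>(~q -> <>(q & ~p)):
s: successors {t, w, z}; ~q -> <>(q & ~p) there: t:F, w:F, z:F. ✗
t: successors {u, x}; ~q -> <>(q & ~p) there: u:T, x:F. ✓
u: no successors, so <>(~q -> <>(q & ~p)) fails. ✗
v: successors {t, w}; ~q -> <>(q & ~p) there: t:F, w:F. ✗
w: successors {x}; ~q -> <>(q & ~p) there: x:F. ✗
x: no successors, so <>(~q -> <>(q & ~p)) fails. ✗
y: successors {w, z}; ~q -> <>(q & ~p) there: w:F, z:F. ✗
z: successors {u, w}; ~q -> <>(q & ~p) there: u:T, w:F. ✓
— 2 worlds.
For <>[]p | ~p | p:
s: <>[]p | ~p is T, p is F. ✓
t: <>[]p | ~p is T, p is F. ✓
u: <>[]p | ~p is F, p is T. ✓
v: <>[]p | ~p is T, p is T. ✓
w: <>[]p | ~p is T, p is T. ✓
x: <>[]p | ~p is F, p is T. ✓
y: <>[]p | ~p is T, p is T. ✓
z: <>[]p | ~p is T, p is F. ✓
— 8 worlds.

2 and 8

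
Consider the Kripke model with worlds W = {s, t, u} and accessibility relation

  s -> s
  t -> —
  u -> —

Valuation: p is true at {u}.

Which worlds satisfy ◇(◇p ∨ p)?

s: successors {s}; ◇p ∨ p there: s:F. ✗
t: no successors, so ◇(◇p ∨ p) fails. ✗
u: no successors, so ◇(◇p ∨ p) fails. ✗

∅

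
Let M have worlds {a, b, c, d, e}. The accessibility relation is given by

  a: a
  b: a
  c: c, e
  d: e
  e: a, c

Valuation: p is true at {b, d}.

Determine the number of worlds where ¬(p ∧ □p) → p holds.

2

a: ¬(p ∧ □p) is T, p is F. ✗
b: ¬(p ∧ □p) is T, p is T. ✓
c: ¬(p ∧ □p) is T, p is F. ✗
d: ¬(p ∧ □p) is T, p is T. ✓
e: ¬(p ∧ □p) is T, p is F. ✗
Satisfying worlds: {b, d}.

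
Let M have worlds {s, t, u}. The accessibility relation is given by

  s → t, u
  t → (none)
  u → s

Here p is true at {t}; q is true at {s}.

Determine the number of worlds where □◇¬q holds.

2

s: successors {t, u}; ◇¬q there: t:F, u:F. ✗
t: no successors, so □◇¬q holds vacuously. ✓
u: successors {s}; ◇¬q there: s:T. ✓
Satisfying worlds: {t, u}.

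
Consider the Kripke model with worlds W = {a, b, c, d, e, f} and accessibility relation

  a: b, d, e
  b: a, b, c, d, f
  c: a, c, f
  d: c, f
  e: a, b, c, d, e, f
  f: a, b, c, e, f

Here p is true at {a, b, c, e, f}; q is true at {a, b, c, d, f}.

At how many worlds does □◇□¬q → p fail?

a: □◇□¬q is F, p is T. ✓
b: □◇□¬q is F, p is T. ✓
c: □◇□¬q is F, p is T. ✓
d: □◇□¬q is F, p is F. ✓
e: □◇□¬q is F, p is T. ✓
f: □◇□¬q is F, p is T. ✓
Satisfying worlds: {a, b, c, d, e, f}.
So □◇□¬q → p fails at the other 0 worlds.

0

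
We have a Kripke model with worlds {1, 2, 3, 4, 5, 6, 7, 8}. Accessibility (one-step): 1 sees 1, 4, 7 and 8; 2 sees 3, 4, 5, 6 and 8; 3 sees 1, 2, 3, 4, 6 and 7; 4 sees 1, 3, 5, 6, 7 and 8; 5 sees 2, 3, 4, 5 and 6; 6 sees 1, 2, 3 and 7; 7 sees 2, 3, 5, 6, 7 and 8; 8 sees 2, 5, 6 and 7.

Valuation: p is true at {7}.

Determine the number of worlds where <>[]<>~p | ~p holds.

8

1: <>[]<>~p is T, ~p is T. ✓
2: <>[]<>~p is T, ~p is T. ✓
3: <>[]<>~p is T, ~p is T. ✓
4: <>[]<>~p is T, ~p is T. ✓
5: <>[]<>~p is T, ~p is T. ✓
6: <>[]<>~p is T, ~p is T. ✓
7: <>[]<>~p is T, ~p is F. ✓
8: <>[]<>~p is T, ~p is T. ✓
Satisfying worlds: {1, 2, 3, 4, 5, 6, 7, 8}.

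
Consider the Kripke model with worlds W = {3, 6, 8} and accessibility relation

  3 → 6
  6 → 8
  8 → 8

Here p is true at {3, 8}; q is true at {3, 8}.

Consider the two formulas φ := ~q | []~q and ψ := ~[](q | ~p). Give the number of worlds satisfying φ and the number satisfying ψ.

2 and 0

For ~q | []~q:
3: ~q is F, []~q is T. ✓
6: ~q is T, []~q is F. ✓
8: ~q is F, []~q is F. ✗
— 2 worlds.
For ~[](q | ~p):
3: [](q | ~p) is T. ✗
6: [](q | ~p) is T. ✗
8: [](q | ~p) is T. ✗
— 0 worlds.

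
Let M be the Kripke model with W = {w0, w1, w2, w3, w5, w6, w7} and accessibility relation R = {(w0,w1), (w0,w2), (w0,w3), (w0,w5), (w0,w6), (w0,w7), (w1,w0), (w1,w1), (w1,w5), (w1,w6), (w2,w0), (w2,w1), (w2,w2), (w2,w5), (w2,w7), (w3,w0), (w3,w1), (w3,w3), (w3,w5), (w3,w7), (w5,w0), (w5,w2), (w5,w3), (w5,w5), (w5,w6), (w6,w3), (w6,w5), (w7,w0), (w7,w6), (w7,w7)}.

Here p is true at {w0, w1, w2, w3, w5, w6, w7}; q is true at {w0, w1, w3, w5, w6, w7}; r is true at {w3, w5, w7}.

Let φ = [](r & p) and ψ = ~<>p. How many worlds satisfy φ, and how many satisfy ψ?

1 and 0

For [](r & p):
w0: successors {w1, w2, w3, w5, w6, w7}; r & p there: w1:F, w2:F, w3:T, w5:T, w6:F, w7:T. ✗
w1: successors {w0, w1, w5, w6}; r & p there: w0:F, w1:F, w5:T, w6:F. ✗
w2: successors {w0, w1, w2, w5, w7}; r & p there: w0:F, w1:F, w2:F, w5:T, w7:T. ✗
w3: successors {w0, w1, w3, w5, w7}; r & p there: w0:F, w1:F, w3:T, w5:T, w7:T. ✗
w5: successors {w0, w2, w3, w5, w6}; r & p there: w0:F, w2:F, w3:T, w5:T, w6:F. ✗
w6: successors {w3, w5}; r & p there: w3:T, w5:T. ✓
w7: successors {w0, w6, w7}; r & p there: w0:F, w6:F, w7:T. ✗
— 1 world.
For ~<>p:
w0: <>p is T. ✗
w1: <>p is T. ✗
w2: <>p is T. ✗
w3: <>p is T. ✗
w5: <>p is T. ✗
w6: <>p is T. ✗
w7: <>p is T. ✗
— 0 worlds.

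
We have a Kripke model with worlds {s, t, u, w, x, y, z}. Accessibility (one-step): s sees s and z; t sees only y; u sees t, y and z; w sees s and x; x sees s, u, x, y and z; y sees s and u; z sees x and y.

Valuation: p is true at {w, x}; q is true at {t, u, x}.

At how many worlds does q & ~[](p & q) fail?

4

s: q is F, ~[](p & q) is T. ✗
t: q is T, ~[](p & q) is T. ✓
u: q is T, ~[](p & q) is T. ✓
w: q is F, ~[](p & q) is T. ✗
x: q is T, ~[](p & q) is T. ✓
y: q is F, ~[](p & q) is T. ✗
z: q is F, ~[](p & q) is T. ✗
Satisfying worlds: {t, u, x}.
So q & ~[](p & q) fails at the other 4 worlds.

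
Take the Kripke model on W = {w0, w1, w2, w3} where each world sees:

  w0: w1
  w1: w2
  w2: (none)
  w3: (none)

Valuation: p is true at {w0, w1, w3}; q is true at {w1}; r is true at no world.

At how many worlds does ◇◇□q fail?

w0: successors {w1}; ◇□q there: w1:T. ✓
w1: successors {w2}; ◇□q there: w2:F. ✗
w2: no successors, so ◇◇□q fails. ✗
w3: no successors, so ◇◇□q fails. ✗
Satisfying worlds: {w0}.
So ◇◇□q fails at the other 3 worlds.

3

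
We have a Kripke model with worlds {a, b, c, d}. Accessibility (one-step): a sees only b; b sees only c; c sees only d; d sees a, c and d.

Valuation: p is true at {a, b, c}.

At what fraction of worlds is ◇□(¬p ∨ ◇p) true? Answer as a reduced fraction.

1/2

a: successors {b}; □(¬p ∨ ◇p) there: b:F. ✗
b: successors {c}; □(¬p ∨ ◇p) there: c:T. ✓
c: successors {d}; □(¬p ∨ ◇p) there: d:F. ✗
d: successors {a, c, d}; □(¬p ∨ ◇p) there: a:T, c:T, d:F. ✓
That's 2 of 4 worlds, so 2/4 = 1/2.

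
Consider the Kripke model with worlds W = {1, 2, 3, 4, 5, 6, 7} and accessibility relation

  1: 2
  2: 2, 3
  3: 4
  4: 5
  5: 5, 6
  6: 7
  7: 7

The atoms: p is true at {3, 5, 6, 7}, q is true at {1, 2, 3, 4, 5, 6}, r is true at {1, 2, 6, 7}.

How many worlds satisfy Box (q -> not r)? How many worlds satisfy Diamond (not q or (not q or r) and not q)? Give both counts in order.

4 and 2

For Box (q -> not r):
1: successors {2}; q -> not r there: 2:F. ✗
2: successors {2, 3}; q -> not r there: 2:F, 3:T. ✗
3: successors {4}; q -> not r there: 4:T. ✓
4: successors {5}; q -> not r there: 5:T. ✓
5: successors {5, 6}; q -> not r there: 5:T, 6:F. ✗
6: successors {7}; q -> not r there: 7:T. ✓
7: successors {7}; q -> not r there: 7:T. ✓
— 4 worlds.
For Diamond (not q or (not q or r) and not q):
1: successors {2}; not q or (not q or r) and not q there: 2:F. ✗
2: successors {2, 3}; not q or (not q or r) and not q there: 2:F, 3:F. ✗
3: successors {4}; not q or (not q or r) and not q there: 4:F. ✗
4: successors {5}; not q or (not q or r) and not q there: 5:F. ✗
5: successors {5, 6}; not q or (not q or r) and not q there: 5:F, 6:F. ✗
6: successors {7}; not q or (not q or r) and not q there: 7:T. ✓
7: successors {7}; not q or (not q or r) and not q there: 7:T. ✓
— 2 worlds.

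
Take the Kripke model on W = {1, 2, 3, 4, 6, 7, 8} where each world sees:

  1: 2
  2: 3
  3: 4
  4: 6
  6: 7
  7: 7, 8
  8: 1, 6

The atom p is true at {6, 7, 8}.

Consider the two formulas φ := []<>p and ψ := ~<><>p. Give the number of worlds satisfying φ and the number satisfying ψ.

4 and 2

For []<>p:
1: successors {2}; <>p there: 2:F. ✗
2: successors {3}; <>p there: 3:F. ✗
3: successors {4}; <>p there: 4:T. ✓
4: successors {6}; <>p there: 6:T. ✓
6: successors {7}; <>p there: 7:T. ✓
7: successors {7, 8}; <>p there: 7:T, 8:T. ✓
8: successors {1, 6}; <>p there: 1:F, 6:T. ✗
— 4 worlds.
For ~<><>p:
1: <><>p is F. ✓
2: <><>p is F. ✓
3: <><>p is T. ✗
4: <><>p is T. ✗
6: <><>p is T. ✗
7: <><>p is T. ✗
8: <><>p is T. ✗
— 2 worlds.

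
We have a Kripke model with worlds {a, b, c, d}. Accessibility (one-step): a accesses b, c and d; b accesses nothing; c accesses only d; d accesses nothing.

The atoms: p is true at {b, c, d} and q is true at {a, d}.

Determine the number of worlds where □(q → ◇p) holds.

a: successors {b, c, d}; q → ◇p there: b:T, c:T, d:F. ✗
b: no successors, so □(q → ◇p) holds vacuously. ✓
c: successors {d}; q → ◇p there: d:F. ✗
d: no successors, so □(q → ◇p) holds vacuously. ✓
Satisfying worlds: {b, d}.

2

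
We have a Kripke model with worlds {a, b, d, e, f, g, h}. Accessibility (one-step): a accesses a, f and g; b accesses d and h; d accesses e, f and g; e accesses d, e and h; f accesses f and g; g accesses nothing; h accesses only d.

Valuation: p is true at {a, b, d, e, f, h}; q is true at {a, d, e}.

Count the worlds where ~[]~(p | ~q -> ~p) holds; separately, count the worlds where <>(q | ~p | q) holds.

For ~[]~(p | ~q -> ~p):
a: []~(p | ~q -> ~p) is F. ✓
b: []~(p | ~q -> ~p) is T. ✗
d: []~(p | ~q -> ~p) is F. ✓
e: []~(p | ~q -> ~p) is T. ✗
f: []~(p | ~q -> ~p) is F. ✓
g: []~(p | ~q -> ~p) is T. ✗
h: []~(p | ~q -> ~p) is T. ✗
— 3 worlds.
For <>(q | ~p | q):
a: successors {a, f, g}; q | ~p | q there: a:T, f:F, g:T. ✓
b: successors {d, h}; q | ~p | q there: d:T, h:F. ✓
d: successors {e, f, g}; q | ~p | q there: e:T, f:F, g:T. ✓
e: successors {d, e, h}; q | ~p | q there: d:T, e:T, h:F. ✓
f: successors {f, g}; q | ~p | q there: f:F, g:T. ✓
g: no successors, so <>(q | ~p | q) fails. ✗
h: successors {d}; q | ~p | q there: d:T. ✓
— 6 worlds.

3 and 6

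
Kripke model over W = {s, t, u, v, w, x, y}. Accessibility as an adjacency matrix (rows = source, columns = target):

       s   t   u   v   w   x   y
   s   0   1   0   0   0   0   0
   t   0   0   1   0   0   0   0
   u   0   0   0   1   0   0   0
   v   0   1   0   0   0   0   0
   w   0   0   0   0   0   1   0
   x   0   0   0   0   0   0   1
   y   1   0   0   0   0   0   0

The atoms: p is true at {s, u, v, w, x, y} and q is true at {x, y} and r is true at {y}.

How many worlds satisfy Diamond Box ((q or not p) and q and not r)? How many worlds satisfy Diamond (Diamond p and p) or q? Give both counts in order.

0 and 4

For Diamond Box ((q or not p) and q and not r):
s: successors {t}; Box ((q or not p) and q and not r) there: t:F. ✗
t: successors {u}; Box ((q or not p) and q and not r) there: u:F. ✗
u: successors {v}; Box ((q or not p) and q and not r) there: v:F. ✗
v: successors {t}; Box ((q or not p) and q and not r) there: t:F. ✗
w: successors {x}; Box ((q or not p) and q and not r) there: x:F. ✗
x: successors {y}; Box ((q or not p) and q and not r) there: y:F. ✗
y: successors {s}; Box ((q or not p) and q and not r) there: s:F. ✗
— 0 worlds.
For Diamond (Diamond p and p) or q:
s: Diamond (Diamond p and p) is F, q is F. ✗
t: Diamond (Diamond p and p) is T, q is F. ✓
u: Diamond (Diamond p and p) is F, q is F. ✗
v: Diamond (Diamond p and p) is F, q is F. ✗
w: Diamond (Diamond p and p) is T, q is F. ✓
x: Diamond (Diamond p and p) is T, q is T. ✓
y: Diamond (Diamond p and p) is F, q is T. ✓
— 4 worlds.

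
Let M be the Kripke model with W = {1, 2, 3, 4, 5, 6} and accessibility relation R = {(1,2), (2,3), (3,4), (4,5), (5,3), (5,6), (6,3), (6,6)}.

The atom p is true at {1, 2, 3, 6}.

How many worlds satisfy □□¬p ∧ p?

2

1: □□¬p is F, p is T. ✗
2: □□¬p is T, p is T. ✓
3: □□¬p is T, p is T. ✓
4: □□¬p is F, p is F. ✗
5: □□¬p is F, p is F. ✗
6: □□¬p is F, p is T. ✗
Satisfying worlds: {2, 3}.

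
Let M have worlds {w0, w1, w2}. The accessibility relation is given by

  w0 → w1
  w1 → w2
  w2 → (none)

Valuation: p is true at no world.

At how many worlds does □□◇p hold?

2

w0: successors {w1}; □◇p there: w1:F. ✗
w1: successors {w2}; □◇p there: w2:T. ✓
w2: no successors, so □□◇p holds vacuously. ✓
Satisfying worlds: {w1, w2}.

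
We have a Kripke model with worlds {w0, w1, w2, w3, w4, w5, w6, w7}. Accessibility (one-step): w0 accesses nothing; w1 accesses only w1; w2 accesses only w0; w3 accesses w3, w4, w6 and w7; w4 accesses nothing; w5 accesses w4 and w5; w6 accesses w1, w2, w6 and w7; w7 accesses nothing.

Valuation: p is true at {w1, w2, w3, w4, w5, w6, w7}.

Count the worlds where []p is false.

w0: no successors, so []p holds vacuously. ✓
w1: successors {w1}; p there: w1:T. ✓
w2: successors {w0}; p there: w0:F. ✗
w3: successors {w3, w4, w6, w7}; p there: w3:T, w4:T, w6:T, w7:T. ✓
w4: no successors, so []p holds vacuously. ✓
w5: successors {w4, w5}; p there: w4:T, w5:T. ✓
w6: successors {w1, w2, w6, w7}; p there: w1:T, w2:T, w6:T, w7:T. ✓
w7: no successors, so []p holds vacuously. ✓
Satisfying worlds: {w0, w1, w3, w4, w5, w6, w7}.
So []p fails at the other 1 world.

1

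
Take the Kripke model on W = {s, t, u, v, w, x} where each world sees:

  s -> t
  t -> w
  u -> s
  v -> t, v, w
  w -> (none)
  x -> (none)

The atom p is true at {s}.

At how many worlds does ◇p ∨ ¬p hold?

5

s: ◇p is F, ¬p is F. ✗
t: ◇p is F, ¬p is T. ✓
u: ◇p is T, ¬p is T. ✓
v: ◇p is F, ¬p is T. ✓
w: ◇p is F, ¬p is T. ✓
x: ◇p is F, ¬p is T. ✓
Satisfying worlds: {t, u, v, w, x}.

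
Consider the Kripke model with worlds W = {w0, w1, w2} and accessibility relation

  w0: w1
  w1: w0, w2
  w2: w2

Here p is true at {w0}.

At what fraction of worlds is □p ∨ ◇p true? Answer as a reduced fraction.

w0: □p is F, ◇p is F. ✗
w1: □p is F, ◇p is T. ✓
w2: □p is F, ◇p is F. ✗
That's 1 of 3 worlds, so 1/3.

1/3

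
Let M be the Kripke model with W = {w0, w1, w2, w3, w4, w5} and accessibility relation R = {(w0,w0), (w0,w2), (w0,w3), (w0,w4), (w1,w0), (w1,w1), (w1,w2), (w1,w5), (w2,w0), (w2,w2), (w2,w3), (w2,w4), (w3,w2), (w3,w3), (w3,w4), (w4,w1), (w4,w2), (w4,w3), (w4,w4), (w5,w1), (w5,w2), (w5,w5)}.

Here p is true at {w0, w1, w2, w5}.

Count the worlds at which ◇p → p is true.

4

w0: ◇p is T, p is T. ✓
w1: ◇p is T, p is T. ✓
w2: ◇p is T, p is T. ✓
w3: ◇p is T, p is F. ✗
w4: ◇p is T, p is F. ✗
w5: ◇p is T, p is T. ✓
Satisfying worlds: {w0, w1, w2, w5}.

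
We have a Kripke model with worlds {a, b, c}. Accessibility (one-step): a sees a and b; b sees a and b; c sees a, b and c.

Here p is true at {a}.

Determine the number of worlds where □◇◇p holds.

a: successors {a, b}; ◇◇p there: a:T, b:T. ✓
b: successors {a, b}; ◇◇p there: a:T, b:T. ✓
c: successors {a, b, c}; ◇◇p there: a:T, b:T, c:T. ✓
Satisfying worlds: {a, b, c}.

3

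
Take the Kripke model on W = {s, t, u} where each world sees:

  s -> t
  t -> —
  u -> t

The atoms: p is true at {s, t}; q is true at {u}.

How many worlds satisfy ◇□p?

s: successors {t}; □p there: t:T. ✓
t: no successors, so ◇□p fails. ✗
u: successors {t}; □p there: t:T. ✓
Satisfying worlds: {s, u}.

2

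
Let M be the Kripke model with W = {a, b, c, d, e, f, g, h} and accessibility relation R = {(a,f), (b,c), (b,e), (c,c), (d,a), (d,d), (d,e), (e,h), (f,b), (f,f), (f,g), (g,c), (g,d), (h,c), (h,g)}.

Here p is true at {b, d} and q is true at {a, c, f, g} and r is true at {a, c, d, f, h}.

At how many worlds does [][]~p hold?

a: successors {f}; []~p there: f:F. ✗
b: successors {c, e}; []~p there: c:T, e:T. ✓
c: successors {c}; []~p there: c:T. ✓
d: successors {a, d, e}; []~p there: a:T, d:F, e:T. ✗
e: successors {h}; []~p there: h:T. ✓
f: successors {b, f, g}; []~p there: b:T, f:F, g:F. ✗
g: successors {c, d}; []~p there: c:T, d:F. ✗
h: successors {c, g}; []~p there: c:T, g:F. ✗
Satisfying worlds: {b, c, e}.

3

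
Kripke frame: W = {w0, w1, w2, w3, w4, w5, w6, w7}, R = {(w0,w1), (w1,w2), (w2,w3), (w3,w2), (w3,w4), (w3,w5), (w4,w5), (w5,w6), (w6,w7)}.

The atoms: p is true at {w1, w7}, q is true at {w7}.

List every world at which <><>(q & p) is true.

{w5}

w0: successors {w1}; <>(q & p) there: w1:F. ✗
w1: successors {w2}; <>(q & p) there: w2:F. ✗
w2: successors {w3}; <>(q & p) there: w3:F. ✗
w3: successors {w2, w4, w5}; <>(q & p) there: w2:F, w4:F, w5:F. ✗
w4: successors {w5}; <>(q & p) there: w5:F. ✗
w5: successors {w6}; <>(q & p) there: w6:T. ✓
w6: successors {w7}; <>(q & p) there: w7:F. ✗
w7: no successors, so <><>(q & p) fails. ✗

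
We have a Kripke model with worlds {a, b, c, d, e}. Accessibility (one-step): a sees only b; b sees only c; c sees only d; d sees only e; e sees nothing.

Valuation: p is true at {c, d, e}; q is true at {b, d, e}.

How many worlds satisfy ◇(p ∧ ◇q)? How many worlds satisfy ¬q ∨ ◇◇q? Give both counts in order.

2 and 3

For ◇(p ∧ ◇q):
a: successors {b}; p ∧ ◇q there: b:F. ✗
b: successors {c}; p ∧ ◇q there: c:T. ✓
c: successors {d}; p ∧ ◇q there: d:T. ✓
d: successors {e}; p ∧ ◇q there: e:F. ✗
e: no successors, so ◇(p ∧ ◇q) fails. ✗
— 2 worlds.
For ¬q ∨ ◇◇q:
a: ¬q is T, ◇◇q is F. ✓
b: ¬q is F, ◇◇q is T. ✓
c: ¬q is T, ◇◇q is T. ✓
d: ¬q is F, ◇◇q is F. ✗
e: ¬q is F, ◇◇q is F. ✗
— 3 worlds.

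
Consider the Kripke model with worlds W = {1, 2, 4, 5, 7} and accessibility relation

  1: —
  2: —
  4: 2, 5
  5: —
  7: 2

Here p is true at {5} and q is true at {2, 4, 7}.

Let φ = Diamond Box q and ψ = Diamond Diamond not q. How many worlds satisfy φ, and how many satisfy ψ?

For Diamond Box q:
1: no successors, so Diamond Box q fails. ✗
2: no successors, so Diamond Box q fails. ✗
4: successors {2, 5}; Box q there: 2:T, 5:T. ✓
5: no successors, so Diamond Box q fails. ✗
7: successors {2}; Box q there: 2:T. ✓
— 2 worlds.
For Diamond Diamond not q:
1: no successors, so Diamond Diamond not q fails. ✗
2: no successors, so Diamond Diamond not q fails. ✗
4: successors {2, 5}; Diamond not q there: 2:F, 5:F. ✗
5: no successors, so Diamond Diamond not q fails. ✗
7: successors {2}; Diamond not q there: 2:F. ✗
— 0 worlds.

2 and 0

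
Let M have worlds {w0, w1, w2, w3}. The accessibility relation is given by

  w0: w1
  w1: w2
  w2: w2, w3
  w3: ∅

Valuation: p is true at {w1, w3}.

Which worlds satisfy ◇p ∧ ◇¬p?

w0: ◇p is T, ◇¬p is F. ✗
w1: ◇p is F, ◇¬p is T. ✗
w2: ◇p is T, ◇¬p is T. ✓
w3: ◇p is F, ◇¬p is F. ✗

{w2}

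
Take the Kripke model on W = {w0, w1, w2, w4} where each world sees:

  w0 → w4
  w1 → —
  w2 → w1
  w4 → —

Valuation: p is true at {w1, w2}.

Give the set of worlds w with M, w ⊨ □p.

{w1, w2, w4}

w0: successors {w4}; p there: w4:F. ✗
w1: no successors, so □p holds vacuously. ✓
w2: successors {w1}; p there: w1:T. ✓
w4: no successors, so □p holds vacuously. ✓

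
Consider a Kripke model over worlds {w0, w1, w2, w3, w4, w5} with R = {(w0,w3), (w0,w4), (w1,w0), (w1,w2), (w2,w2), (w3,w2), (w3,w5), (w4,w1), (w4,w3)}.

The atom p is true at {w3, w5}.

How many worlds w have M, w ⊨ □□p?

w0: successors {w3, w4}; □p there: w3:F, w4:F. ✗
w1: successors {w0, w2}; □p there: w0:F, w2:F. ✗
w2: successors {w2}; □p there: w2:F. ✗
w3: successors {w2, w5}; □p there: w2:F, w5:T. ✗
w4: successors {w1, w3}; □p there: w1:F, w3:F. ✗
w5: no successors, so □□p holds vacuously. ✓
Satisfying worlds: {w5}.

1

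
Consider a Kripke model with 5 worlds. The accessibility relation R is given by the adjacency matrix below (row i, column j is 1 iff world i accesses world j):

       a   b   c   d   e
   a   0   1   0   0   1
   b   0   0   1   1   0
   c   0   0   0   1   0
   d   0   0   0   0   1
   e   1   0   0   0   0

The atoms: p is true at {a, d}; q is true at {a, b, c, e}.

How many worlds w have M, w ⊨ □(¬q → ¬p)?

3

a: successors {b, e}; ¬q → ¬p there: b:T, e:T. ✓
b: successors {c, d}; ¬q → ¬p there: c:T, d:F. ✗
c: successors {d}; ¬q → ¬p there: d:F. ✗
d: successors {e}; ¬q → ¬p there: e:T. ✓
e: successors {a}; ¬q → ¬p there: a:T. ✓
Satisfying worlds: {a, d, e}.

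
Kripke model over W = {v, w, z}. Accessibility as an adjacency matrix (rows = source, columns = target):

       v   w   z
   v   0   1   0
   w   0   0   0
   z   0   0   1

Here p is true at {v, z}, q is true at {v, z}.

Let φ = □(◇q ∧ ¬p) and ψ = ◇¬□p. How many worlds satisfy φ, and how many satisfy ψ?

1 and 0

For □(◇q ∧ ¬p):
v: successors {w}; ◇q ∧ ¬p there: w:F. ✗
w: no successors, so □(◇q ∧ ¬p) holds vacuously. ✓
z: successors {z}; ◇q ∧ ¬p there: z:F. ✗
— 1 world.
For ◇¬□p:
v: successors {w}; ¬□p there: w:F. ✗
w: no successors, so ◇¬□p fails. ✗
z: successors {z}; ¬□p there: z:F. ✗
— 0 worlds.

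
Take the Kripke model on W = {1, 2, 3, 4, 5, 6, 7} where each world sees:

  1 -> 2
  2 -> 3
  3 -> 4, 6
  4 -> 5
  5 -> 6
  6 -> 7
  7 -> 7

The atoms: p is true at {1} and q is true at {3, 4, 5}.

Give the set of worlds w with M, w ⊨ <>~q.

1: successors {2}; ~q there: 2:T. ✓
2: successors {3}; ~q there: 3:F. ✗
3: successors {4, 6}; ~q there: 4:F, 6:T. ✓
4: successors {5}; ~q there: 5:F. ✗
5: successors {6}; ~q there: 6:T. ✓
6: successors {7}; ~q there: 7:T. ✓
7: successors {7}; ~q there: 7:T. ✓

{1, 3, 5, 6, 7}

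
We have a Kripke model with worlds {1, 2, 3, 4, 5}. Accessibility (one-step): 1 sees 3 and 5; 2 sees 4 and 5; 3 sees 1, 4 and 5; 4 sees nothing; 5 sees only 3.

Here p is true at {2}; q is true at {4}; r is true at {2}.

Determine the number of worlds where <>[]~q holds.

3

1: successors {3, 5}; []~q there: 3:F, 5:T. ✓
2: successors {4, 5}; []~q there: 4:T, 5:T. ✓
3: successors {1, 4, 5}; []~q there: 1:T, 4:T, 5:T. ✓
4: no successors, so <>[]~q fails. ✗
5: successors {3}; []~q there: 3:F. ✗
Satisfying worlds: {1, 2, 3}.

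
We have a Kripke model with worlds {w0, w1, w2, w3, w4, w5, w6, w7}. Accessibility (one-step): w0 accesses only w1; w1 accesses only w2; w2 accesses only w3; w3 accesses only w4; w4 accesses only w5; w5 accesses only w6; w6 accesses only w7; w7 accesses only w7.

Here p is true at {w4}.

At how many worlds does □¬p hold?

w0: successors {w1}; ¬p there: w1:T. ✓
w1: successors {w2}; ¬p there: w2:T. ✓
w2: successors {w3}; ¬p there: w3:T. ✓
w3: successors {w4}; ¬p there: w4:F. ✗
w4: successors {w5}; ¬p there: w5:T. ✓
w5: successors {w6}; ¬p there: w6:T. ✓
w6: successors {w7}; ¬p there: w7:T. ✓
w7: successors {w7}; ¬p there: w7:T. ✓
Satisfying worlds: {w0, w1, w2, w4, w5, w6, w7}.

7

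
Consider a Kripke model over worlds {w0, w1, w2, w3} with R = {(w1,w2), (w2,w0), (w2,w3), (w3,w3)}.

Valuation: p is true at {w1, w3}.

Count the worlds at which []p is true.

w0: no successors, so []p holds vacuously. ✓
w1: successors {w2}; p there: w2:F. ✗
w2: successors {w0, w3}; p there: w0:F, w3:T. ✗
w3: successors {w3}; p there: w3:T. ✓
Satisfying worlds: {w0, w3}.

2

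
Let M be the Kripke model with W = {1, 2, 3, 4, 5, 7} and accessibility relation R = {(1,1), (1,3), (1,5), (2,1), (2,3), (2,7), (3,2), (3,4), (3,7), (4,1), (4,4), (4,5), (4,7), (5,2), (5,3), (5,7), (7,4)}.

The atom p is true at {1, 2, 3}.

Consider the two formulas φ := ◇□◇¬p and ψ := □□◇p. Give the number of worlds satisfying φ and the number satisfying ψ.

For ◇□◇¬p:
1: successors {1, 3, 5}; □◇¬p there: 1:T, 3:T, 5:T. ✓
2: successors {1, 3, 7}; □◇¬p there: 1:T, 3:T, 7:T. ✓
3: successors {2, 4, 7}; □◇¬p there: 2:T, 4:T, 7:T. ✓
4: successors {1, 4, 5, 7}; □◇¬p there: 1:T, 4:T, 5:T, 7:T. ✓
5: successors {2, 3, 7}; □◇¬p there: 2:T, 3:T, 7:T. ✓
7: successors {4}; □◇¬p there: 4:T. ✓
— 6 worlds.
For □□◇p:
1: successors {1, 3, 5}; □◇p there: 1:T, 3:F, 5:F. ✗
2: successors {1, 3, 7}; □◇p there: 1:T, 3:F, 7:T. ✗
3: successors {2, 4, 7}; □◇p there: 2:F, 4:F, 7:T. ✗
4: successors {1, 4, 5, 7}; □◇p there: 1:T, 4:F, 5:F, 7:T. ✗
5: successors {2, 3, 7}; □◇p there: 2:F, 3:F, 7:T. ✗
7: successors {4}; □◇p there: 4:F. ✗
— 0 worlds.

6 and 0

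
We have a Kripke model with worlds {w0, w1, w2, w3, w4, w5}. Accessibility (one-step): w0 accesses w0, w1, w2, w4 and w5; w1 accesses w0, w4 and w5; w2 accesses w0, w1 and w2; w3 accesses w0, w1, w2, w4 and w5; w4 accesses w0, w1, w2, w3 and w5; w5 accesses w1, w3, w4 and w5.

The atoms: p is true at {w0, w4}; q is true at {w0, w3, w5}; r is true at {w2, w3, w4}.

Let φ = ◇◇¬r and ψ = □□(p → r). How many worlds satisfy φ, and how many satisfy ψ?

6 and 0

For ◇◇¬r:
w0: successors {w0, w1, w2, w4, w5}; ◇¬r there: w0:T, w1:T, w2:T, w4:T, w5:T. ✓
w1: successors {w0, w4, w5}; ◇¬r there: w0:T, w4:T, w5:T. ✓
w2: successors {w0, w1, w2}; ◇¬r there: w0:T, w1:T, w2:T. ✓
w3: successors {w0, w1, w2, w4, w5}; ◇¬r there: w0:T, w1:T, w2:T, w4:T, w5:T. ✓
w4: successors {w0, w1, w2, w3, w5}; ◇¬r there: w0:T, w1:T, w2:T, w3:T, w5:T. ✓
w5: successors {w1, w3, w4, w5}; ◇¬r there: w1:T, w3:T, w4:T, w5:T. ✓
— 6 worlds.
For □□(p → r):
w0: successors {w0, w1, w2, w4, w5}; □(p → r) there: w0:F, w1:F, w2:F, w4:F, w5:T. ✗
w1: successors {w0, w4, w5}; □(p → r) there: w0:F, w4:F, w5:T. ✗
w2: successors {w0, w1, w2}; □(p → r) there: w0:F, w1:F, w2:F. ✗
w3: successors {w0, w1, w2, w4, w5}; □(p → r) there: w0:F, w1:F, w2:F, w4:F, w5:T. ✗
w4: successors {w0, w1, w2, w3, w5}; □(p → r) there: w0:F, w1:F, w2:F, w3:F, w5:T. ✗
w5: successors {w1, w3, w4, w5}; □(p → r) there: w1:F, w3:F, w4:F, w5:T. ✗
— 0 worlds.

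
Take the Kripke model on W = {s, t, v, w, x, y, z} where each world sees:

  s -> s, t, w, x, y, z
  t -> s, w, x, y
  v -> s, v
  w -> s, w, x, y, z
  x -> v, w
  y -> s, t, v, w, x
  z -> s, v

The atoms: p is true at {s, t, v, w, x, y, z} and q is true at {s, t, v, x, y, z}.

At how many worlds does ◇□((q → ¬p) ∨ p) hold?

7

s: successors {s, t, w, x, y, z}; □((q → ¬p) ∨ p) there: s:T, t:T, w:T, x:T, y:T, z:T. ✓
t: successors {s, w, x, y}; □((q → ¬p) ∨ p) there: s:T, w:T, x:T, y:T. ✓
v: successors {s, v}; □((q → ¬p) ∨ p) there: s:T, v:T. ✓
w: successors {s, w, x, y, z}; □((q → ¬p) ∨ p) there: s:T, w:T, x:T, y:T, z:T. ✓
x: successors {v, w}; □((q → ¬p) ∨ p) there: v:T, w:T. ✓
y: successors {s, t, v, w, x}; □((q → ¬p) ∨ p) there: s:T, t:T, v:T, w:T, x:T. ✓
z: successors {s, v}; □((q → ¬p) ∨ p) there: s:T, v:T. ✓
Satisfying worlds: {s, t, v, w, x, y, z}.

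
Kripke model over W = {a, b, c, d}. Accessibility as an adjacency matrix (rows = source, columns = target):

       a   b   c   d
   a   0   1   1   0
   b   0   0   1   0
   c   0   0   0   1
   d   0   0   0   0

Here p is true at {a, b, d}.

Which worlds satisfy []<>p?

a: successors {b, c}; <>p there: b:F, c:T. ✗
b: successors {c}; <>p there: c:T. ✓
c: successors {d}; <>p there: d:F. ✗
d: no successors, so []<>p holds vacuously. ✓

{b, d}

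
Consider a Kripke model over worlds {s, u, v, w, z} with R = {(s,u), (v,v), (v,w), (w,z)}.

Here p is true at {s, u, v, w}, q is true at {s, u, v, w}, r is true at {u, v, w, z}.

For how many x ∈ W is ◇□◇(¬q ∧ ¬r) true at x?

s: successors {u}; □◇(¬q ∧ ¬r) there: u:T. ✓
u: no successors, so ◇□◇(¬q ∧ ¬r) fails. ✗
v: successors {v, w}; □◇(¬q ∧ ¬r) there: v:F, w:F. ✗
w: successors {z}; □◇(¬q ∧ ¬r) there: z:T. ✓
z: no successors, so ◇□◇(¬q ∧ ¬r) fails. ✗
Satisfying worlds: {s, w}.

2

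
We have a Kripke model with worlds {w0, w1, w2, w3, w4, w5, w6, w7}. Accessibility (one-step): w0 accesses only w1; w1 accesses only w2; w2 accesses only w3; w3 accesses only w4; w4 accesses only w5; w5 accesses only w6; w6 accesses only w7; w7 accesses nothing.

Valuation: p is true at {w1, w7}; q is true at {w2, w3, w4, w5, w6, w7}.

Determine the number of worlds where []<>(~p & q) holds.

6

w0: successors {w1}; <>(~p & q) there: w1:T. ✓
w1: successors {w2}; <>(~p & q) there: w2:T. ✓
w2: successors {w3}; <>(~p & q) there: w3:T. ✓
w3: successors {w4}; <>(~p & q) there: w4:T. ✓
w4: successors {w5}; <>(~p & q) there: w5:T. ✓
w5: successors {w6}; <>(~p & q) there: w6:F. ✗
w6: successors {w7}; <>(~p & q) there: w7:F. ✗
w7: no successors, so []<>(~p & q) holds vacuously. ✓
Satisfying worlds: {w0, w1, w2, w3, w4, w7}.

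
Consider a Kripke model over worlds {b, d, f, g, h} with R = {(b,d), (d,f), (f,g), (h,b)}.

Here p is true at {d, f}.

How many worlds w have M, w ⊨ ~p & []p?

2

b: ~p is T, []p is T. ✓
d: ~p is F, []p is T. ✗
f: ~p is F, []p is F. ✗
g: ~p is T, []p is T. ✓
h: ~p is T, []p is F. ✗
Satisfying worlds: {b, g}.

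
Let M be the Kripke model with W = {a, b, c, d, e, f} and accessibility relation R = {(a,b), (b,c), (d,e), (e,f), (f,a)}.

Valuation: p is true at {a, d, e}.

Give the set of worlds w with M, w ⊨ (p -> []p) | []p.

{b, c, d, f}

a: p -> []p is F, []p is F. ✗
b: p -> []p is T, []p is F. ✓
c: p -> []p is T, []p is T. ✓
d: p -> []p is T, []p is T. ✓
e: p -> []p is F, []p is F. ✗
f: p -> []p is T, []p is T. ✓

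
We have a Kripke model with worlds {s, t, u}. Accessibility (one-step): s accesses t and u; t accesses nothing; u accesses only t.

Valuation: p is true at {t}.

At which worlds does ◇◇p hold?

{s}

s: successors {t, u}; ◇p there: t:F, u:T. ✓
t: no successors, so ◇◇p fails. ✗
u: successors {t}; ◇p there: t:F. ✗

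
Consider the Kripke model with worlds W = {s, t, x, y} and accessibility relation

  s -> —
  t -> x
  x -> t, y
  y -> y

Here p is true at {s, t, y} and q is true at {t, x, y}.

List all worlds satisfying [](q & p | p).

s: no successors, so [](q & p | p) holds vacuously. ✓
t: successors {x}; q & p | p there: x:F. ✗
x: successors {t, y}; q & p | p there: t:T, y:T. ✓
y: successors {y}; q & p | p there: y:T. ✓

{s, x, y}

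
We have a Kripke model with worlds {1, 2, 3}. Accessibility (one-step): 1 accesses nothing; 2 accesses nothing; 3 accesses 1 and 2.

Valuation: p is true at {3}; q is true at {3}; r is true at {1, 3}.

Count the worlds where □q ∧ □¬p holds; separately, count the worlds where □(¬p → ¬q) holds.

2 and 3

For □q ∧ □¬p:
1: □q is T, □¬p is T. ✓
2: □q is T, □¬p is T. ✓
3: □q is F, □¬p is T. ✗
— 2 worlds.
For □(¬p → ¬q):
1: no successors, so □(¬p → ¬q) holds vacuously. ✓
2: no successors, so □(¬p → ¬q) holds vacuously. ✓
3: successors {1, 2}; ¬p → ¬q there: 1:T, 2:T. ✓
— 3 worlds.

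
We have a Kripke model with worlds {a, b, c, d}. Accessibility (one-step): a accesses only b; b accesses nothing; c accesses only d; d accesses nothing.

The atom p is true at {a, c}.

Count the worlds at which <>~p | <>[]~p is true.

2

a: <>~p is T, <>[]~p is T. ✓
b: <>~p is F, <>[]~p is F. ✗
c: <>~p is T, <>[]~p is T. ✓
d: <>~p is F, <>[]~p is F. ✗
Satisfying worlds: {a, c}.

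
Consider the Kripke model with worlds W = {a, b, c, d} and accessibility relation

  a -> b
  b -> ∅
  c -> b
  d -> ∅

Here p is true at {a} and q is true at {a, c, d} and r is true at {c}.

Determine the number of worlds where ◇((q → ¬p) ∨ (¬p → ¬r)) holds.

2

a: successors {b}; (q → ¬p) ∨ (¬p → ¬r) there: b:T. ✓
b: no successors, so ◇((q → ¬p) ∨ (¬p → ¬r)) fails. ✗
c: successors {b}; (q → ¬p) ∨ (¬p → ¬r) there: b:T. ✓
d: no successors, so ◇((q → ¬p) ∨ (¬p → ¬r)) fails. ✗
Satisfying worlds: {a, c}.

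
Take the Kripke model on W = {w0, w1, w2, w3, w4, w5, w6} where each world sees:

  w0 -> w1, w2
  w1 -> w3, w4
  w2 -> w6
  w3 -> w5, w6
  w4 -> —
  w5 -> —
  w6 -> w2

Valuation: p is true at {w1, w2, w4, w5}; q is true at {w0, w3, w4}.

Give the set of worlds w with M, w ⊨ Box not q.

w0: successors {w1, w2}; not q there: w1:T, w2:T. ✓
w1: successors {w3, w4}; not q there: w3:F, w4:F. ✗
w2: successors {w6}; not q there: w6:T. ✓
w3: successors {w5, w6}; not q there: w5:T, w6:T. ✓
w4: no successors, so Box not q holds vacuously. ✓
w5: no successors, so Box not q holds vacuously. ✓
w6: successors {w2}; not q there: w2:T. ✓

{w0, w2, w3, w4, w5, w6}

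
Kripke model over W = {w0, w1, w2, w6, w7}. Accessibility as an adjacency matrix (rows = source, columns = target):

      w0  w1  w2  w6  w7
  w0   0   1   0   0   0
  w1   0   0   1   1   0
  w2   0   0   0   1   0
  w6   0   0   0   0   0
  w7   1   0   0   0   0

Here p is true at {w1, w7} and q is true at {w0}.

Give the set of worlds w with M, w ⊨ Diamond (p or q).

w0: successors {w1}; p or q there: w1:T. ✓
w1: successors {w2, w6}; p or q there: w2:F, w6:F. ✗
w2: successors {w6}; p or q there: w6:F. ✗
w6: no successors, so Diamond (p or q) fails. ✗
w7: successors {w0}; p or q there: w0:T. ✓

{w0, w7}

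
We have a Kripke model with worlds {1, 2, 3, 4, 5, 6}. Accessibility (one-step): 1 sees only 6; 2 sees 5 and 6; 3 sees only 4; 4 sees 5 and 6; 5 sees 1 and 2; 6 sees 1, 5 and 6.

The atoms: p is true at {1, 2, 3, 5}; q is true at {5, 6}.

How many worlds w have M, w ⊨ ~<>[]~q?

1: <>[]~q is F. ✓
2: <>[]~q is T. ✗
3: <>[]~q is F. ✓
4: <>[]~q is T. ✗
5: <>[]~q is F. ✓
6: <>[]~q is T. ✗
Satisfying worlds: {1, 3, 5}.

3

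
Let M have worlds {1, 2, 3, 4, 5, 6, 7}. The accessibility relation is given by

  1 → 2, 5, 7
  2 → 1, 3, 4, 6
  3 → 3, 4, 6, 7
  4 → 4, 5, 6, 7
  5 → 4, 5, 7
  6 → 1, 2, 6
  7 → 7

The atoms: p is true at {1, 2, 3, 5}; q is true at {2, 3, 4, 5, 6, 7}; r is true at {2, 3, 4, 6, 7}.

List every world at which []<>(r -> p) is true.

{2, 6}

1: successors {2, 5, 7}; <>(r -> p) there: 2:T, 5:T, 7:F. ✗
2: successors {1, 3, 4, 6}; <>(r -> p) there: 1:T, 3:T, 4:T, 6:T. ✓
3: successors {3, 4, 6, 7}; <>(r -> p) there: 3:T, 4:T, 6:T, 7:F. ✗
4: successors {4, 5, 6, 7}; <>(r -> p) there: 4:T, 5:T, 6:T, 7:F. ✗
5: successors {4, 5, 7}; <>(r -> p) there: 4:T, 5:T, 7:F. ✗
6: successors {1, 2, 6}; <>(r -> p) there: 1:T, 2:T, 6:T. ✓
7: successors {7}; <>(r -> p) there: 7:F. ✗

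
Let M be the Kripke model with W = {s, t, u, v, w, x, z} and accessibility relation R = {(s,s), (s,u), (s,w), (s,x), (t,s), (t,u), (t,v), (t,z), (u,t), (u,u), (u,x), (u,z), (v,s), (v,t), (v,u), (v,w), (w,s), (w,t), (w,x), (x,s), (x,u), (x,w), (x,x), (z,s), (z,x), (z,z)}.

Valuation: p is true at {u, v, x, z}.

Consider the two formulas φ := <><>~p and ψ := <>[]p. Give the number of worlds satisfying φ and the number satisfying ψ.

7 and 0

For <><>~p:
s: successors {s, u, w, x}; <>~p there: s:T, u:T, w:T, x:T. ✓
t: successors {s, u, v, z}; <>~p there: s:T, u:T, v:T, z:T. ✓
u: successors {t, u, x, z}; <>~p there: t:T, u:T, x:T, z:T. ✓
v: successors {s, t, u, w}; <>~p there: s:T, t:T, u:T, w:T. ✓
w: successors {s, t, x}; <>~p there: s:T, t:T, x:T. ✓
x: successors {s, u, w, x}; <>~p there: s:T, u:T, w:T, x:T. ✓
z: successors {s, x, z}; <>~p there: s:T, x:T, z:T. ✓
— 7 worlds.
For <>[]p:
s: successors {s, u, w, x}; []p there: s:F, u:F, w:F, x:F. ✗
t: successors {s, u, v, z}; []p there: s:F, u:F, v:F, z:F. ✗
u: successors {t, u, x, z}; []p there: t:F, u:F, x:F, z:F. ✗
v: successors {s, t, u, w}; []p there: s:F, t:F, u:F, w:F. ✗
w: successors {s, t, x}; []p there: s:F, t:F, x:F. ✗
x: successors {s, u, w, x}; []p there: s:F, u:F, w:F, x:F. ✗
z: successors {s, x, z}; []p there: s:F, x:F, z:F. ✗
— 0 worlds.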